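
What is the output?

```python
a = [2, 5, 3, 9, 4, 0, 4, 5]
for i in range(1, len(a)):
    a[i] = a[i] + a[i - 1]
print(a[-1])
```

i=1: a[1] = 5+2 = 7 → [2, 7, 3, 9, 4, 0, 4, 5]
i=2: a[2] = 3+7 = 10 → [2, 7, 10, 9, 4, 0, 4, 5]
i=3: a[3] = 9+10 = 19 → [2, 7, 10, 19, 4, 0, 4, 5]
i=4: a[4] = 4+19 = 23 → [2, 7, 10, 19, 23, 0, 4, 5]
i=5: a[5] = 0+23 = 23 → [2, 7, 10, 19, 23, 23, 4, 5]
i=6: a[6] = 4+23 = 27 → [2, 7, 10, 19, 23, 23, 27, 5]
i=7: a[7] = 5+27 = 32 → [2, 7, 10, 19, 23, 23, 27, 32]

32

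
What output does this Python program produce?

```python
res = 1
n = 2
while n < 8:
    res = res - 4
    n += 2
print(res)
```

n=2: res = 1-4 = -3
n=4: res = (-3)-4 = -7
n=6: res = (-7)-4 = -11

-11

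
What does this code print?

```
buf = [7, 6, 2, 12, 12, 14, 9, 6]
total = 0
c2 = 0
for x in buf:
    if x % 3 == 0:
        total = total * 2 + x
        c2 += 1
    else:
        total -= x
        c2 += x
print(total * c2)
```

-1344

x=7: not %3==0, total = 0-7 = -7; c2=7
x=6: %3==0, total = (-7)*2+6 = -8; c2=8
x=2: not %3==0, total = (-8)-2 = -10; c2=10
x=12: %3==0, total = (-10)*2+12 = -8; c2=11
x=12: %3==0, total = (-8)*2+12 = -4; c2=12
x=14: not %3==0, total = (-4)-14 = -18; c2=26
x=9: %3==0, total = (-18)*2+9 = -27; c2=27
x=6: %3==0, total = (-27)*2+6 = -48; c2=28
total*c2 = (-48)*28 = -1344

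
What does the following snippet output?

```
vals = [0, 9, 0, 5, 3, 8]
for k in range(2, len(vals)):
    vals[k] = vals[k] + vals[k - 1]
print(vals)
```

[0, 9, 9, 14, 17, 25]

k=2: vals[2] = 0+9 = 9 → [0, 9, 9, 5, 3, 8]
k=3: vals[3] = 5+9 = 14 → [0, 9, 9, 14, 3, 8]
k=4: vals[4] = 3+14 = 17 → [0, 9, 9, 14, 17, 8]
k=5: vals[5] = 8+17 = 25 → [0, 9, 9, 14, 17, 25]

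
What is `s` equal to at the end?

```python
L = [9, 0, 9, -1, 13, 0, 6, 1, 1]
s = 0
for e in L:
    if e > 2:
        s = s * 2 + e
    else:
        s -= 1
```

124

e=9: >2, s = 0*2+9 = 9
e=0: not >2, s = 9-1 = 8
e=9: >2, s = 8*2+9 = 25
e=-1: not >2, s = 25-1 = 24
e=13: >2, s = 24*2+13 = 61
e=0: not >2, s = 61-1 = 60
e=6: >2, s = 60*2+6 = 126
e=1: not >2, s = 126-1 = 125
e=1: not >2, s = 125-1 = 124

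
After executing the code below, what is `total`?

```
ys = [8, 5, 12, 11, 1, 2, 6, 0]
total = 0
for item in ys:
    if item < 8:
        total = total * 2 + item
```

108

item=8: not <8
item=5: <8, total = 0*2+5 = 5
item=12: not <8
item=11: not <8
item=1: <8, total = 5*2+1 = 11
item=2: <8, total = 11*2+2 = 24
item=6: <8, total = 24*2+6 = 54
item=0: <8, total = 54*2+0 = 108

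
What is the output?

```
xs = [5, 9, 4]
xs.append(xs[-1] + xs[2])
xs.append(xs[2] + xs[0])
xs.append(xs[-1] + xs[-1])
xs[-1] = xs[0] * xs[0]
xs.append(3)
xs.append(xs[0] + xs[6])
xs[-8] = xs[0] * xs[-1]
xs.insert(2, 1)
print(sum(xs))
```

107

append xs[-1]+xs[2] = 4+4 = 8 → [5, 9, 4, 8]
append xs[2]+xs[0] = 4+5 = 9 → [5, 9, 4, 8, 9]
append xs[-1]+xs[-1] = 9+9 = 18 → [5, 9, 4, 8, 9, 18]
xs[-1] = xs[0]*xs[0] = 5*5 = 25 → [5, 9, 4, 8, 9, 25]
append 3 → [5, 9, 4, 8, 9, 25, 3]
append xs[0]+xs[6] = 5+3 = 8 → [5, 9, 4, 8, 9, 25, 3, 8]
xs[-8] = xs[0]*xs[-1] = 5*8 = 40 → [40, 9, 4, 8, 9, 25, 3, 8]
insert 1 at 2 → [40, 9, 1, 4, 8, 9, 25, 3, 8]
sum = 107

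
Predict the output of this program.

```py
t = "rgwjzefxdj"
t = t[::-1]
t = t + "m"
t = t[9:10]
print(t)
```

r

reverse → 'jdxfezjwgr'
+ 'm' → 'jdxfezjwgrm'
slice [9:10] → 'r'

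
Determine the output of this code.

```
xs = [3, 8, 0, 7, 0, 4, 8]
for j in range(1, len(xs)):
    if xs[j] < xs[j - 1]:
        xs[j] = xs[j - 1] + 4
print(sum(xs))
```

j=1: 8>=3, unchanged → [3, 8, 0, 7, 0, 4, 8]
j=2: 0<8, xs[2] = 8+4 = 12 → [3, 8, 12, 7, 0, 4, 8]
j=3: 7<12, xs[3] = 12+4 = 16 → [3, 8, 12, 16, 0, 4, 8]
j=4: 0<16, xs[4] = 16+4 = 20 → [3, 8, 12, 16, 20, 4, 8]
j=5: 4<20, xs[5] = 20+4 = 24 → [3, 8, 12, 16, 20, 24, 8]
j=6: 8<24, xs[6] = 24+4 = 28 → [3, 8, 12, 16, 20, 24, 28]
sum = 111

111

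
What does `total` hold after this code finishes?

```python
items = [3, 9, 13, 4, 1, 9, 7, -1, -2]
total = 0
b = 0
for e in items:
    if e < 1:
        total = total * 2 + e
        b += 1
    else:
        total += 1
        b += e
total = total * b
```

e=3: not <1, total = 0+1 = 1; b=3
e=9: not <1, total = 1+1 = 2; b=12
e=13: not <1, total = 2+1 = 3; b=25
e=4: not <1, total = 3+1 = 4; b=29
e=1: not <1, total = 4+1 = 5; b=30
e=9: not <1, total = 5+1 = 6; b=39
e=7: not <1, total = 6+1 = 7; b=46
e=-1: <1, total = 7*2+(-1) = 13; b=47
e=-2: <1, total = 13*2+(-2) = 24; b=48
total*b = 24*48 = 1152

1152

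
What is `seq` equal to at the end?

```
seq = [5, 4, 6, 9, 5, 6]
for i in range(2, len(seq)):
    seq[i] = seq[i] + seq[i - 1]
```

[5, 4, 10, 19, 24, 30]

i=2: seq[2] = 6+4 = 10 → [5, 4, 10, 9, 5, 6]
i=3: seq[3] = 9+10 = 19 → [5, 4, 10, 19, 5, 6]
i=4: seq[4] = 5+19 = 24 → [5, 4, 10, 19, 24, 6]
i=5: seq[5] = 6+24 = 30 → [5, 4, 10, 19, 24, 30]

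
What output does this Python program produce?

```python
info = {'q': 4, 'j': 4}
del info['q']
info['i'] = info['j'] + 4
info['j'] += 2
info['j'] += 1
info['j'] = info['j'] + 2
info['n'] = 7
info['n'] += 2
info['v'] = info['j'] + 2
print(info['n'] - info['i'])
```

1

del 'q' → {'j': 4}
info['i'] = info['j']+4 = 8 → {'j': 4, 'i': 8}
info['j'] = 4+2 = 6 → {'j': 6, 'i': 8}
info['j'] = 6+1 = 7 → {'j': 7, 'i': 8}
info['j'] = info['j']+2 = 9 → {'j': 9, 'i': 8}
info['n'] = 7 → {'j': 9, 'i': 8, 'n': 7}
info['n'] = 7+2 = 9 → {'j': 9, 'i': 8, 'n': 9}
info['v'] = info['j']+2 = 11 → {'j': 9, 'i': 8, 'n': 9, 'v': 11}
info['n']-info['i'] = 9-8 = 1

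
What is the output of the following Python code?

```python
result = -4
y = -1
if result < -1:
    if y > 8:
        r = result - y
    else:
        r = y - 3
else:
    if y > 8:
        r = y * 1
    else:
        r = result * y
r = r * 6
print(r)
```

-24

result=-4, y=-1
result < -1 is True; y > 8 is False
→ r = y - 3 = -4
r = (-4)*6 = -24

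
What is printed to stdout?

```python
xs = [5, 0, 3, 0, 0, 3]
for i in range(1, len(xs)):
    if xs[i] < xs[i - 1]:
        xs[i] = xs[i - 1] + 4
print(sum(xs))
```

90

i=1: 0<5, xs[1] = 5+4 = 9 → [5, 9, 3, 0, 0, 3]
i=2: 3<9, xs[2] = 9+4 = 13 → [5, 9, 13, 0, 0, 3]
i=3: 0<13, xs[3] = 13+4 = 17 → [5, 9, 13, 17, 0, 3]
i=4: 0<17, xs[4] = 17+4 = 21 → [5, 9, 13, 17, 21, 3]
i=5: 3<21, xs[5] = 21+4 = 25 → [5, 9, 13, 17, 21, 25]
sum = 90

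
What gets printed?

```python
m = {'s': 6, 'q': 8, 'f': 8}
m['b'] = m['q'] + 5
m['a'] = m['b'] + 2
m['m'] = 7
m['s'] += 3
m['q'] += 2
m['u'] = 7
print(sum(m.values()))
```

m['b'] = m['q']+5 = 13 → {'s': 6, 'q': 8, 'f': 8, 'b': 13}
m['a'] = m['b']+2 = 15 → {'s': 6, 'q': 8, 'f': 8, 'b': 13, 'a': 15}
m['m'] = 7 → {'s': 6, 'q': 8, 'f': 8, 'b': 13, 'a': 15, 'm': 7}
m['s'] = 6+3 = 9 → {'s': 9, 'q': 8, 'f': 8, 'b': 13, 'a': 15, 'm': 7}
m['q'] = 8+2 = 10 → {'s': 9, 'q': 10, 'f': 8, 'b': 13, 'a': 15, 'm': 7}
m['u'] = 7 → {'s': 9, 'q': 10, 'f': 8, 'b': 13, 'a': 15, 'm': 7, 'u': 7}
sum of values = 69

69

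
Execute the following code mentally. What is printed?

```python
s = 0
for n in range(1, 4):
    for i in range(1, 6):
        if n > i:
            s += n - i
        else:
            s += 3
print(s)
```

40

n=1,i=1: not 1>1, s = 0+3 = 3
n=1,i=2: not 1>2, s = 3+3 = 6
n=1,i=3: not 1>3, s = 6+3 = 9
n=1,i=4: not 1>4, s = 9+3 = 12
n=1,i=5: not 1>5, s = 12+3 = 15
n=2,i=1: 2>1, s = 15+1 = 16
n=2,i=2: not 2>2, s = 16+3 = 19
n=2,i=3: not 2>3, s = 19+3 = 22
n=2,i=4: not 2>4, s = 22+3 = 25
n=2,i=5: not 2>5, s = 25+3 = 28
n=3,i=1: 3>1, s = 28+2 = 30
n=3,i=2: 3>2, s = 30+1 = 31
n=3,i=3: not 3>3, s = 31+3 = 34
n=3,i=4: not 3>4, s = 34+3 = 37
n=3,i=5: not 3>5, s = 37+3 = 40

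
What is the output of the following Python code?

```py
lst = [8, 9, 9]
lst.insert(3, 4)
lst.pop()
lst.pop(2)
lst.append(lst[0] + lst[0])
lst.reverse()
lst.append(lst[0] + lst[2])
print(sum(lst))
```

57

insert 4 at 3 → [8, 9, 9, 4]
pop() removes 4 → [8, 9, 9]
pop(2) removes 9 → [8, 9]
append lst[0]+lst[0] = 8+8 = 16 → [8, 9, 16]
reverse → [16, 9, 8]
append lst[0]+lst[2] = 16+8 = 24 → [16, 9, 8, 24]
sum = 57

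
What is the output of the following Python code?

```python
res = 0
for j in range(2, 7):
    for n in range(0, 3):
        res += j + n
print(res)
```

75

j=2,n=0: res = 0+2 = 2
j=2,n=1: res = 2+3 = 5
j=2,n=2: res = 5+4 = 9
j=3,n=0: res = 9+3 = 12
j=3,n=1: res = 12+4 = 16
j=3,n=2: res = 16+5 = 21
j=4,n=0: res = 21+4 = 25
j=4,n=1: res = 25+5 = 30
j=4,n=2: res = 30+6 = 36
j=5,n=0: res = 36+5 = 41
j=5,n=1: res = 41+6 = 47
j=5,n=2: res = 47+7 = 54
j=6,n=0: res = 54+6 = 60
j=6,n=1: res = 60+7 = 67
j=6,n=2: res = 67+8 = 75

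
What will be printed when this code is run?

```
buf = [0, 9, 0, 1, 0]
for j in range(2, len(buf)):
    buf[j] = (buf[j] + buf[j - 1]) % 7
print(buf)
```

[0, 9, 2, 3, 3]

j=2: buf[2] = (0+9)%7 = 2 → [0, 9, 2, 1, 0]
j=3: buf[3] = (1+2)%7 = 3 → [0, 9, 2, 3, 0]
j=4: buf[4] = (0+3)%7 = 3 → [0, 9, 2, 3, 3]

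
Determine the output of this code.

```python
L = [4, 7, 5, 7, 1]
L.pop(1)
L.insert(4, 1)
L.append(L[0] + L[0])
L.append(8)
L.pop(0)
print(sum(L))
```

pop(1) removes 7 → [4, 5, 7, 1]
insert 1 at 4 → [4, 5, 7, 1, 1]
append L[0]+L[0] = 4+4 = 8 → [4, 5, 7, 1, 1, 8]
append 8 → [4, 5, 7, 1, 1, 8, 8]
pop(0) removes 4 → [5, 7, 1, 1, 8, 8]
sum = 30

30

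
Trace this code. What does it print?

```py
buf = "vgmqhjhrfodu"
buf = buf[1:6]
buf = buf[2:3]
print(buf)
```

slice [1:6] → 'gmqhj'
slice [2:3] → 'q'

q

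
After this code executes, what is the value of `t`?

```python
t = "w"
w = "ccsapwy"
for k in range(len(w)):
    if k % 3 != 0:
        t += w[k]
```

k=0: skip
k=1: add 'c' → 'wc'
k=2: add 's' → 'wcs'
k=3: skip
k=4: add 'p' → 'wcsp'
k=5: add 'w' → 'wcspw'
k=6: skip

'wcspw'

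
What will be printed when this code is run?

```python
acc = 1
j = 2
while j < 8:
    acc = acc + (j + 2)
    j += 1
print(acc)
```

j=2: acc = 1+4 = 5
j=3: acc = 5+5 = 10
j=4: acc = 10+6 = 16
j=5: acc = 16+7 = 23
j=6: acc = 23+8 = 31
j=7: acc = 31+9 = 40

40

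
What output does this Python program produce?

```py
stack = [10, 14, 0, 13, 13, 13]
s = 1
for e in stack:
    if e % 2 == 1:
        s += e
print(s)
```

e=10: not odd
e=14: not odd
e=0: not odd
e=13: odd, s = 1+13 = 14
e=13: odd, s = 14+13 = 27
e=13: odd, s = 27+13 = 40

40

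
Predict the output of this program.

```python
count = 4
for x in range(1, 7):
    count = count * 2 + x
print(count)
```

376

x=1: count = 4*2+1 = 9
x=2: count = 9*2+2 = 20
x=3: count = 20*2+3 = 43
x=4: count = 43*2+4 = 90
x=5: count = 90*2+5 = 185
x=6: count = 185*2+6 = 376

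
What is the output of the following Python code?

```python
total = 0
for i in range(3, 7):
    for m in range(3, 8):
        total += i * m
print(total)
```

i=3,m=3: total = 0+9 = 9
i=3,m=4: total = 9+12 = 21
i=3,m=5: total = 21+15 = 36
i=3,m=6: total = 36+18 = 54
i=3,m=7: total = 54+21 = 75
i=4,m=3: total = 75+12 = 87
i=4,m=4: total = 87+16 = 103
i=4,m=5: total = 103+20 = 123
i=4,m=6: total = 123+24 = 147
i=4,m=7: total = 147+28 = 175
i=5,m=3: total = 175+15 = 190
i=5,m=4: total = 190+20 = 210
i=5,m=5: total = 210+25 = 235
i=5,m=6: total = 235+30 = 265
i=5,m=7: total = 265+35 = 300
i=6,m=3: total = 300+18 = 318
i=6,m=4: total = 318+24 = 342
i=6,m=5: total = 342+30 = 372
i=6,m=6: total = 372+36 = 408
i=6,m=7: total = 408+42 = 450

450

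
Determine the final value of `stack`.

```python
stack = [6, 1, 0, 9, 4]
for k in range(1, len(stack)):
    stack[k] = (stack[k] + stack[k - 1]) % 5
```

k=1: stack[1] = (1+6)%5 = 2 → [6, 2, 0, 9, 4]
k=2: stack[2] = (0+2)%5 = 2 → [6, 2, 2, 9, 4]
k=3: stack[3] = (9+2)%5 = 1 → [6, 2, 2, 1, 4]
k=4: stack[4] = (4+1)%5 = 0 → [6, 2, 2, 1, 0]

[6, 2, 2, 1, 0]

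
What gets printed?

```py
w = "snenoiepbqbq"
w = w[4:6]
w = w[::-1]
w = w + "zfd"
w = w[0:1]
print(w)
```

slice [4:6] → 'oi'
reverse → 'io'
+ 'zfd' → 'iozfd'
slice [0:1] → 'i'

i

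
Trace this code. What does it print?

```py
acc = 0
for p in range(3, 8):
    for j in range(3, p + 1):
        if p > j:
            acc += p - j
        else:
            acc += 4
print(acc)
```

p=3,j=3: not 3>3, acc = 0+4 = 4
p=4,j=3: 4>3, acc = 4+1 = 5
p=4,j=4: not 4>4, acc = 5+4 = 9
p=5,j=3: 5>3, acc = 9+2 = 11
p=5,j=4: 5>4, acc = 11+1 = 12
p=5,j=5: not 5>5, acc = 12+4 = 16
p=6,j=3: 6>3, acc = 16+3 = 19
p=6,j=4: 6>4, acc = 19+2 = 21
p=6,j=5: 6>5, acc = 21+1 = 22
p=6,j=6: not 6>6, acc = 22+4 = 26
p=7,j=3: 7>3, acc = 26+4 = 30
p=7,j=4: 7>4, acc = 30+3 = 33
p=7,j=5: 7>5, acc = 33+2 = 35
p=7,j=6: 7>6, acc = 35+1 = 36
p=7,j=7: not 7>7, acc = 36+4 = 40

40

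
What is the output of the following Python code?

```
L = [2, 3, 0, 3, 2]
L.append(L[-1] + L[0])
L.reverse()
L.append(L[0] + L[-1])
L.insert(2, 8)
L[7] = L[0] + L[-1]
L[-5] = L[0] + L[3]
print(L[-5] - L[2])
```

append L[-1]+L[0] = 2+2 = 4 → [2, 3, 0, 3, 2, 4]
reverse → [4, 2, 3, 0, 3, 2]
append L[0]+L[-1] = 4+2 = 6 → [4, 2, 3, 0, 3, 2, 6]
insert 8 at 2 → [4, 2, 8, 3, 0, 3, 2, 6]
L[7] = L[0]+L[-1] = 4+6 = 10 → [4, 2, 8, 3, 0, 3, 2, 10]
L[-5] = L[0]+L[3] = 4+3 = 7 → [4, 2, 8, 7, 0, 3, 2, 10]
L[-5]-L[2] = 7-8 = -1

-1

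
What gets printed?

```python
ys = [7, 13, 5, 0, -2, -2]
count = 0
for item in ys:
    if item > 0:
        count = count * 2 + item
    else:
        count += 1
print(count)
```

62

item=7: >0, count = 0*2+7 = 7
item=13: >0, count = 7*2+13 = 27
item=5: >0, count = 27*2+5 = 59
item=0: not >0, count = 59+1 = 60
item=-2: not >0, count = 60+1 = 61
item=-2: not >0, count = 61+1 = 62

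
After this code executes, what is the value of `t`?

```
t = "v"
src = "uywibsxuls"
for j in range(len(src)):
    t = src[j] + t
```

j=0: prepend 'u' → 'uv'
j=1: prepend 'y' → 'yuv'
j=2: prepend 'w' → 'wyuv'
j=3: prepend 'i' → 'iwyuv'
j=4: prepend 'b' → 'biwyuv'
j=5: prepend 's' → 'sbiwyuv'
j=6: prepend 'x' → 'xsbiwyuv'
j=7: prepend 'u' → 'uxsbiwyuv'
j=8: prepend 'l' → 'luxsbiwyuv'
j=9: prepend 's' → 'sluxsbiwyuv'

'sluxsbiwyuv'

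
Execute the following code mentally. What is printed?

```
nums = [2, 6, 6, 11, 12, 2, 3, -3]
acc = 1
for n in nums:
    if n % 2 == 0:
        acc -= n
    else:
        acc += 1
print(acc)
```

n=2: even, acc = 1-2 = -1
n=6: even, acc = (-1)-6 = -7
n=6: even, acc = (-7)-6 = -13
n=11: not even, acc = (-13)+1 = -12
n=12: even, acc = (-12)-12 = -24
n=2: even, acc = (-24)-2 = -26
n=3: not even, acc = (-26)+1 = -25
n=-3: not even, acc = (-25)+1 = -24

-24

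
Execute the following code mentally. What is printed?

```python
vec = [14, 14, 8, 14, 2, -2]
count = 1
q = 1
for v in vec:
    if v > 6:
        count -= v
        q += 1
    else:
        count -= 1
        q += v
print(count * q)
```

-255

v=14: >6, count = 1-14 = -13; q=2
v=14: >6, count = (-13)-14 = -27; q=3
v=8: >6, count = (-27)-8 = -35; q=4
v=14: >6, count = (-35)-14 = -49; q=5
v=2: not >6, count = (-49)-1 = -50; q=7
v=-2: not >6, count = (-50)-1 = -51; q=5
count*q = (-51)*5 = -255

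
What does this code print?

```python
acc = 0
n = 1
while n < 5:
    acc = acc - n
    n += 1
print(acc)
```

-10

n=1: acc = 0-1 = -1
n=2: acc = (-1)-2 = -3
n=3: acc = (-3)-3 = -6
n=4: acc = (-6)-4 = -10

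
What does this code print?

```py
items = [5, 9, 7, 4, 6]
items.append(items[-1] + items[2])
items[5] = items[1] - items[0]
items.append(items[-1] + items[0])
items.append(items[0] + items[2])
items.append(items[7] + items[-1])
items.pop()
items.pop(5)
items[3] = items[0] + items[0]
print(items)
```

[5, 9, 7, 10, 6, 9, 12]

append items[-1]+items[2] = 6+7 = 13 → [5, 9, 7, 4, 6, 13]
items[5] = items[1]-items[0] = 9-5 = 4 → [5, 9, 7, 4, 6, 4]
append items[-1]+items[0] = 4+5 = 9 → [5, 9, 7, 4, 6, 4, 9]
append items[0]+items[2] = 5+7 = 12 → [5, 9, 7, 4, 6, 4, 9, 12]
append items[7]+items[-1] = 12+12 = 24 → [5, 9, 7, 4, 6, 4, 9, 12, 24]
pop() removes 24 → [5, 9, 7, 4, 6, 4, 9, 12]
pop(5) removes 4 → [5, 9, 7, 4, 6, 9, 12]
items[3] = items[0]+items[0] = 5+5 = 10 → [5, 9, 7, 10, 6, 9, 12]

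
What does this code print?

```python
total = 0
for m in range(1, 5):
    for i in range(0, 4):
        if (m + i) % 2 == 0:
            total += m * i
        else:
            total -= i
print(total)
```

m=1,i=0: odd sum, total = 0-0 = 0
m=1,i=1: even sum, total = 0+1 = 1
m=1,i=2: odd sum, total = 1-2 = -1
m=1,i=3: even sum, total = (-1)+3 = 2
m=2,i=0: even sum, total = 2+0 = 2
m=2,i=1: odd sum, total = 2-1 = 1
m=2,i=2: even sum, total = 1+4 = 5
m=2,i=3: odd sum, total = 5-3 = 2
m=3,i=0: odd sum, total = 2-0 = 2
m=3,i=1: even sum, total = 2+3 = 5
m=3,i=2: odd sum, total = 5-2 = 3
m=3,i=3: even sum, total = 3+9 = 12
m=4,i=0: even sum, total = 12+0 = 12
m=4,i=1: odd sum, total = 12-1 = 11
m=4,i=2: even sum, total = 11+8 = 19
m=4,i=3: odd sum, total = 19-3 = 16

16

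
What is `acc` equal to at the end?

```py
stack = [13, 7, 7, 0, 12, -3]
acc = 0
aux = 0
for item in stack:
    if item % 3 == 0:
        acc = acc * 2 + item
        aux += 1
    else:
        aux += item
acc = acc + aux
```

item=13: not %3==0; aux=13
item=7: not %3==0; aux=20
item=7: not %3==0; aux=27
item=0: %3==0, acc = 0*2+0 = 0; aux=28
item=12: %3==0, acc = 0*2+12 = 12; aux=29
item=-3: %3==0, acc = 12*2+(-3) = 21; aux=30
acc+aux = 21+30 = 51

51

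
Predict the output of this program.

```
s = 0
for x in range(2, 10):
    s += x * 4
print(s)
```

176

x=2: s = 0+2*4 = 8
x=3: s = 8+3*4 = 20
x=4: s = 20+4*4 = 36
x=5: s = 36+5*4 = 56
x=6: s = 56+6*4 = 80
x=7: s = 80+7*4 = 108
x=8: s = 108+8*4 = 140
x=9: s = 140+9*4 = 176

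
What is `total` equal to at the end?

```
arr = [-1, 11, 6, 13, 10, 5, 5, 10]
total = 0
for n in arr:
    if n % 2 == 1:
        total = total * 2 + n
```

139

n=-1: odd, total = 0*2+(-1) = -1
n=11: odd, total = (-1)*2+11 = 9
n=6: not odd
n=13: odd, total = 9*2+13 = 31
n=10: not odd
n=5: odd, total = 31*2+5 = 67
n=5: odd, total = 67*2+5 = 139
n=10: not odd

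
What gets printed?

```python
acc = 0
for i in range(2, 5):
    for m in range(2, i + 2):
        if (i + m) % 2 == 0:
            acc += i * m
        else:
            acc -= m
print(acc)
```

20

i=2,m=2: even sum, acc = 0+4 = 4
i=2,m=3: odd sum, acc = 4-3 = 1
i=3,m=2: odd sum, acc = 1-2 = -1
i=3,m=3: even sum, acc = (-1)+9 = 8
i=3,m=4: odd sum, acc = 8-4 = 4
i=4,m=2: even sum, acc = 4+8 = 12
i=4,m=3: odd sum, acc = 12-3 = 9
i=4,m=4: even sum, acc = 9+16 = 25
i=4,m=5: odd sum, acc = 25-5 = 20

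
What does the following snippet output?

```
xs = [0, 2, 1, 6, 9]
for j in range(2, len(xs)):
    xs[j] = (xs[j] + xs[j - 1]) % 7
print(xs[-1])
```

j=2: xs[2] = (1+2)%7 = 3 → [0, 2, 3, 6, 9]
j=3: xs[3] = (6+3)%7 = 2 → [0, 2, 3, 2, 9]
j=4: xs[4] = (9+2)%7 = 4 → [0, 2, 3, 2, 4]

4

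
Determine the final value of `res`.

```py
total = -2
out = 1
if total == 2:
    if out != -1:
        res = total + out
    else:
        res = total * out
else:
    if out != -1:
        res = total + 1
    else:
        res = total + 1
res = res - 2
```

total=-2, out=1
total == 2 is False; out != -1 is True
→ res = total + 1 = -1
res = (-1)-2 = -3

-3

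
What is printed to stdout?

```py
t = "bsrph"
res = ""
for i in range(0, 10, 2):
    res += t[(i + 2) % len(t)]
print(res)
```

rhspb

i=0: add t[2]='r' → 'r'
i=2: add t[4]='h' → 'rh'
i=4: add t[1]='s' → 'rhs'
i=6: add t[3]='p' → 'rhsp'
i=8: add t[0]='b' → 'rhspb'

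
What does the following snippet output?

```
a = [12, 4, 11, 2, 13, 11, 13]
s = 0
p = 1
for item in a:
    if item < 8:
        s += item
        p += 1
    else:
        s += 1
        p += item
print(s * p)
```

item=12: not <8, s = 0+1 = 1; p=13
item=4: <8, s = 1+4 = 5; p=14
item=11: not <8, s = 5+1 = 6; p=25
item=2: <8, s = 6+2 = 8; p=26
item=13: not <8, s = 8+1 = 9; p=39
item=11: not <8, s = 9+1 = 10; p=50
item=13: not <8, s = 10+1 = 11; p=63
s*p = 11*63 = 693

693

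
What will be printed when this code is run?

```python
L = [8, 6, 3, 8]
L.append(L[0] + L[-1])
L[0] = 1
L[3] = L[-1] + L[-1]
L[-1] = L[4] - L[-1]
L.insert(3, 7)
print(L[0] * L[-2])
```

32

append L[0]+L[-1] = 8+8 = 16 → [8, 6, 3, 8, 16]
L[0] = 1 → [1, 6, 3, 8, 16]
L[3] = L[-1]+L[-1] = 16+16 = 32 → [1, 6, 3, 32, 16]
L[-1] = L[4]-L[-1] = 16-16 = 0 → [1, 6, 3, 32, 0]
insert 7 at 3 → [1, 6, 3, 7, 32, 0]
L[0]*L[-2] = 1*32 = 32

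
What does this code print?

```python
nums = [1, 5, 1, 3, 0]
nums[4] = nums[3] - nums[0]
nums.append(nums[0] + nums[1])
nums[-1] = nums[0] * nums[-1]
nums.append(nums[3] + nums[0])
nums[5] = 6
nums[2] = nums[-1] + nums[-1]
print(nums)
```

nums[4] = nums[3]-nums[0] = 3-1 = 2 → [1, 5, 1, 3, 2]
append nums[0]+nums[1] = 1+5 = 6 → [1, 5, 1, 3, 2, 6]
nums[-1] = nums[0]*nums[-1] = 1*6 = 6 → [1, 5, 1, 3, 2, 6]
append nums[3]+nums[0] = 3+1 = 4 → [1, 5, 1, 3, 2, 6, 4]
nums[5] = 6 → [1, 5, 1, 3, 2, 6, 4]
nums[2] = nums[-1]+nums[-1] = 4+4 = 8 → [1, 5, 8, 3, 2, 6, 4]

[1, 5, 8, 3, 2, 6, 4]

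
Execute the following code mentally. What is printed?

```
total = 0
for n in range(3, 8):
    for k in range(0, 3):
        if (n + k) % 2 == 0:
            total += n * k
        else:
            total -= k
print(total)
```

n=3,k=0: odd sum, total = 0-0 = 0
n=3,k=1: even sum, total = 0+3 = 3
n=3,k=2: odd sum, total = 3-2 = 1
n=4,k=0: even sum, total = 1+0 = 1
n=4,k=1: odd sum, total = 1-1 = 0
n=4,k=2: even sum, total = 0+8 = 8
n=5,k=0: odd sum, total = 8-0 = 8
n=5,k=1: even sum, total = 8+5 = 13
n=5,k=2: odd sum, total = 13-2 = 11
n=6,k=0: even sum, total = 11+0 = 11
n=6,k=1: odd sum, total = 11-1 = 10
n=6,k=2: even sum, total = 10+12 = 22
n=7,k=0: odd sum, total = 22-0 = 22
n=7,k=1: even sum, total = 22+7 = 29
n=7,k=2: odd sum, total = 29-2 = 27

27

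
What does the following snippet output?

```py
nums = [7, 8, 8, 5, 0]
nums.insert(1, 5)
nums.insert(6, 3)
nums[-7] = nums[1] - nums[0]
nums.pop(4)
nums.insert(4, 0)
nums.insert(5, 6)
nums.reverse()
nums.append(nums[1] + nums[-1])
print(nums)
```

[3, 0, 6, 0, 8, 8, 5, -2, -2]

insert 5 at 1 → [7, 5, 8, 8, 5, 0]
insert 3 at 6 → [7, 5, 8, 8, 5, 0, 3]
nums[-7] = nums[1]-nums[0] = 5-7 = -2 → [-2, 5, 8, 8, 5, 0, 3]
pop(4) removes 5 → [-2, 5, 8, 8, 0, 3]
insert 0 at 4 → [-2, 5, 8, 8, 0, 0, 3]
insert 6 at 5 → [-2, 5, 8, 8, 0, 6, 0, 3]
reverse → [3, 0, 6, 0, 8, 8, 5, -2]
append nums[1]+nums[-1] = 0+(-2) = -2 → [3, 0, 6, 0, 8, 8, 5, -2, -2]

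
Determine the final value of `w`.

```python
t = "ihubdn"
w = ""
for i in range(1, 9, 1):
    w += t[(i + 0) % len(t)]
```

i=1: add t[1]='h' → 'h'
i=2: add t[2]='u' → 'hu'
i=3: add t[3]='b' → 'hub'
i=4: add t[4]='d' → 'hubd'
i=5: add t[5]='n' → 'hubdn'
i=6: add t[0]='i' → 'hubdni'
i=7: add t[1]='h' → 'hubdnih'
i=8: add t[2]='u' → 'hubdnihu'

'hubdnihu'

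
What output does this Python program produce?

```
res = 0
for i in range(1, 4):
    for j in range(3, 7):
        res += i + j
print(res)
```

i=1,j=3: res = 0+4 = 4
i=1,j=4: res = 4+5 = 9
i=1,j=5: res = 9+6 = 15
i=1,j=6: res = 15+7 = 22
i=2,j=3: res = 22+5 = 27
i=2,j=4: res = 27+6 = 33
i=2,j=5: res = 33+7 = 40
i=2,j=6: res = 40+8 = 48
i=3,j=3: res = 48+6 = 54
i=3,j=4: res = 54+7 = 61
i=3,j=5: res = 61+8 = 69
i=3,j=6: res = 69+9 = 78

78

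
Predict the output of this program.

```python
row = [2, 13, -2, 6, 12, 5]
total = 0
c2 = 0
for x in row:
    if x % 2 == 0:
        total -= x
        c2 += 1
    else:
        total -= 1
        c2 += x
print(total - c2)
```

-42

x=2: even, total = 0-2 = -2; c2=1
x=13: not even, total = (-2)-1 = -3; c2=14
x=-2: even, total = (-3)-(-2) = -1; c2=15
x=6: even, total = (-1)-6 = -7; c2=16
x=12: even, total = (-7)-12 = -19; c2=17
x=5: not even, total = (-19)-1 = -20; c2=22
total-c2 = (-20)-22 = -42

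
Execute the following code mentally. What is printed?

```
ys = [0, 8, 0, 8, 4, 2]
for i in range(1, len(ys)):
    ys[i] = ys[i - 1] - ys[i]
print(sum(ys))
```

-74

i=1: ys[1] = 0-8 = -8 → [0, -8, 0, 8, 4, 2]
i=2: ys[2] = (-8)-0 = -8 → [0, -8, -8, 8, 4, 2]
i=3: ys[3] = (-8)-8 = -16 → [0, -8, -8, -16, 4, 2]
i=4: ys[4] = (-16)-4 = -20 → [0, -8, -8, -16, -20, 2]
i=5: ys[5] = (-20)-2 = -22 → [0, -8, -8, -16, -20, -22]
sum = -74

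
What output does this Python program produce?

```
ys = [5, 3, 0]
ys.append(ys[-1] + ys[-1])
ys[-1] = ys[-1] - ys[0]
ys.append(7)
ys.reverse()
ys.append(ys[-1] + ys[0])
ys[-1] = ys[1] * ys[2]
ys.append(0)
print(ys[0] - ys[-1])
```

append ys[-1]+ys[-1] = 0+0 = 0 → [5, 3, 0, 0]
ys[-1] = ys[-1]-ys[0] = 0-5 = -5 → [5, 3, 0, -5]
append 7 → [5, 3, 0, -5, 7]
reverse → [7, -5, 0, 3, 5]
append ys[-1]+ys[0] = 5+7 = 12 → [7, -5, 0, 3, 5, 12]
ys[-1] = ys[1]*ys[2] = (-5)*0 = 0 → [7, -5, 0, 3, 5, 0]
append 0 → [7, -5, 0, 3, 5, 0, 0]
ys[0]-ys[-1] = 7-0 = 7

7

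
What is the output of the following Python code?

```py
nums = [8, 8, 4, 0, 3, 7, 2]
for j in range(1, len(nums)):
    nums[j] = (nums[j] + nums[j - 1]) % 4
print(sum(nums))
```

13

j=1: nums[1] = (8+8)%4 = 0 → [8, 0, 4, 0, 3, 7, 2]
j=2: nums[2] = (4+0)%4 = 0 → [8, 0, 0, 0, 3, 7, 2]
j=3: nums[3] = (0+0)%4 = 0 → [8, 0, 0, 0, 3, 7, 2]
j=4: nums[4] = (3+0)%4 = 3 → [8, 0, 0, 0, 3, 7, 2]
j=5: nums[5] = (7+3)%4 = 2 → [8, 0, 0, 0, 3, 2, 2]
j=6: nums[6] = (2+2)%4 = 0 → [8, 0, 0, 0, 3, 2, 0]
sum = 13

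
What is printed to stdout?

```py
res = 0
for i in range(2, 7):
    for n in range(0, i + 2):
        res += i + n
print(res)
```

i=2,n=0: res = 0+2 = 2
i=2,n=1: res = 2+3 = 5
i=2,n=2: res = 5+4 = 9
i=2,n=3: res = 9+5 = 14
i=3,n=0: res = 14+3 = 17
i=3,n=1: res = 17+4 = 21
i=3,n=2: res = 21+5 = 26
i=3,n=3: res = 26+6 = 32
i=3,n=4: res = 32+7 = 39
i=4,n=0: res = 39+4 = 43
i=4,n=1: res = 43+5 = 48
i=4,n=2: res = 48+6 = 54
i=4,n=3: res = 54+7 = 61
i=4,n=4: res = 61+8 = 69
i=4,n=5: res = 69+9 = 78
i=5,n=0: res = 78+5 = 83
i=5,n=1: res = 83+6 = 89
i=5,n=2: res = 89+7 = 96
i=5,n=3: res = 96+8 = 104
i=5,n=4: res = 104+9 = 113
i=5,n=5: res = 113+10 = 123
i=5,n=6: res = 123+11 = 134
i=6,n=0: res = 134+6 = 140
i=6,n=1: res = 140+7 = 147
i=6,n=2: res = 147+8 = 155
i=6,n=3: res = 155+9 = 164
i=6,n=4: res = 164+10 = 174
i=6,n=5: res = 174+11 = 185
i=6,n=6: res = 185+12 = 197
i=6,n=7: res = 197+13 = 210

210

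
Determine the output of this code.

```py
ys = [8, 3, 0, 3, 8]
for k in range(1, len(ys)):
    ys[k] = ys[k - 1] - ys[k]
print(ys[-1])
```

-6

k=1: ys[1] = 8-3 = 5 → [8, 5, 0, 3, 8]
k=2: ys[2] = 5-0 = 5 → [8, 5, 5, 3, 8]
k=3: ys[3] = 5-3 = 2 → [8, 5, 5, 2, 8]
k=4: ys[4] = 2-8 = -6 → [8, 5, 5, 2, -6]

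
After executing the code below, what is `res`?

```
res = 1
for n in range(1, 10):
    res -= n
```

n=1: res = 1-1 = 0
n=2: res = 0-2 = -2
n=3: res = (-2)-3 = -5
n=4: res = (-5)-4 = -9
n=5: res = (-9)-5 = -14
n=6: res = (-14)-6 = -20
n=7: res = (-20)-7 = -27
n=8: res = (-27)-8 = -35
n=9: res = (-35)-9 = -44

-44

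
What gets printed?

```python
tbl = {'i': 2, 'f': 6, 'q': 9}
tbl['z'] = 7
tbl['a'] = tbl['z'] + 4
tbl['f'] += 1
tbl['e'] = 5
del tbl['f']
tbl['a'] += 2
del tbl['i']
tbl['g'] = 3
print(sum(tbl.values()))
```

37

tbl['z'] = 7 → {'i': 2, 'f': 6, 'q': 9, 'z': 7}
tbl['a'] = tbl['z']+4 = 11 → {'i': 2, 'f': 6, 'q': 9, 'z': 7, 'a': 11}
tbl['f'] = 6+1 = 7 → {'i': 2, 'f': 7, 'q': 9, 'z': 7, 'a': 11}
tbl['e'] = 5 → {'i': 2, 'f': 7, 'q': 9, 'z': 7, 'a': 11, 'e': 5}
del 'f' → {'i': 2, 'q': 9, 'z': 7, 'a': 11, 'e': 5}
tbl['a'] = 11+2 = 13 → {'i': 2, 'q': 9, 'z': 7, 'a': 13, 'e': 5}
del 'i' → {'q': 9, 'z': 7, 'a': 13, 'e': 5}
tbl['g'] = 3 → {'q': 9, 'z': 7, 'a': 13, 'e': 5, 'g': 3}
sum of values = 37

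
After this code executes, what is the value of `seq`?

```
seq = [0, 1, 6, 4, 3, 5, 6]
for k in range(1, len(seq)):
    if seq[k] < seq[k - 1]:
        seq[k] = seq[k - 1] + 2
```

k=1: 1>=0, unchanged → [0, 1, 6, 4, 3, 5, 6]
k=2: 6>=1, unchanged → [0, 1, 6, 4, 3, 5, 6]
k=3: 4<6, seq[3] = 6+2 = 8 → [0, 1, 6, 8, 3, 5, 6]
k=4: 3<8, seq[4] = 8+2 = 10 → [0, 1, 6, 8, 10, 5, 6]
k=5: 5<10, seq[5] = 10+2 = 12 → [0, 1, 6, 8, 10, 12, 6]
k=6: 6<12, seq[6] = 12+2 = 14 → [0, 1, 6, 8, 10, 12, 14]

[0, 1, 6, 8, 10, 12, 14]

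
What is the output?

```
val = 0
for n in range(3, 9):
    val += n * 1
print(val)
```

n=3: val = 0+3*1 = 3
n=4: val = 3+4*1 = 7
n=5: val = 7+5*1 = 12
n=6: val = 12+6*1 = 18
n=7: val = 18+7*1 = 25
n=8: val = 25+8*1 = 33

33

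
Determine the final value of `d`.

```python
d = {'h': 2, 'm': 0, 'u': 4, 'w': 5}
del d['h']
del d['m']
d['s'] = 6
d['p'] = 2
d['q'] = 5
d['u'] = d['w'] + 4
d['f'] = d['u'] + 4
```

{'u': 9, 'w': 5, 's': 6, 'p': 2, 'q': 5, 'f': 13}

del 'h' → {'m': 0, 'u': 4, 'w': 5}
del 'm' → {'u': 4, 'w': 5}
d['s'] = 6 → {'u': 4, 'w': 5, 's': 6}
d['p'] = 2 → {'u': 4, 'w': 5, 's': 6, 'p': 2}
d['q'] = 5 → {'u': 4, 'w': 5, 's': 6, 'p': 2, 'q': 5}
d['u'] = d['w']+4 = 9 → {'u': 9, 'w': 5, 's': 6, 'p': 2, 'q': 5}
d['f'] = d['u']+4 = 13 → {'u': 9, 'w': 5, 's': 6, 'p': 2, 'q': 5, 'f': 13}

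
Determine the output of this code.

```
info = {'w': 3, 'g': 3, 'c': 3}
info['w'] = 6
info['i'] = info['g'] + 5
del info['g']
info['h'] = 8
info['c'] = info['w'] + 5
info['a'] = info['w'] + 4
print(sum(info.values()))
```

43

info['w'] = 6 → {'w': 6, 'g': 3, 'c': 3}
info['i'] = info['g']+5 = 8 → {'w': 6, 'g': 3, 'c': 3, 'i': 8}
del 'g' → {'w': 6, 'c': 3, 'i': 8}
info['h'] = 8 → {'w': 6, 'c': 3, 'i': 8, 'h': 8}
info['c'] = info['w']+5 = 11 → {'w': 6, 'c': 11, 'i': 8, 'h': 8}
info['a'] = info['w']+4 = 10 → {'w': 6, 'c': 11, 'i': 8, 'h': 8, 'a': 10}
sum of values = 43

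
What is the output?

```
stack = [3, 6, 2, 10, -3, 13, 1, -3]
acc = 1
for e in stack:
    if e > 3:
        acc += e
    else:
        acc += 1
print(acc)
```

e=3: not >3, acc = 1+1 = 2
e=6: >3, acc = 2+6 = 8
e=2: not >3, acc = 8+1 = 9
e=10: >3, acc = 9+10 = 19
e=-3: not >3, acc = 19+1 = 20
e=13: >3, acc = 20+13 = 33
e=1: not >3, acc = 33+1 = 34
e=-3: not >3, acc = 34+1 = 35

35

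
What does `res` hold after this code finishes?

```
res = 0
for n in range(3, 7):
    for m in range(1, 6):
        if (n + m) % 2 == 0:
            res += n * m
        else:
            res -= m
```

102

n=3,m=1: even sum, res = 0+3 = 3
n=3,m=2: odd sum, res = 3-2 = 1
n=3,m=3: even sum, res = 1+9 = 10
n=3,m=4: odd sum, res = 10-4 = 6
n=3,m=5: even sum, res = 6+15 = 21
n=4,m=1: odd sum, res = 21-1 = 20
n=4,m=2: even sum, res = 20+8 = 28
n=4,m=3: odd sum, res = 28-3 = 25
n=4,m=4: even sum, res = 25+16 = 41
n=4,m=5: odd sum, res = 41-5 = 36
n=5,m=1: even sum, res = 36+5 = 41
n=5,m=2: odd sum, res = 41-2 = 39
n=5,m=3: even sum, res = 39+15 = 54
n=5,m=4: odd sum, res = 54-4 = 50
n=5,m=5: even sum, res = 50+25 = 75
n=6,m=1: odd sum, res = 75-1 = 74
n=6,m=2: even sum, res = 74+12 = 86
n=6,m=3: odd sum, res = 86-3 = 83
n=6,m=4: even sum, res = 83+24 = 107
n=6,m=5: odd sum, res = 107-5 = 102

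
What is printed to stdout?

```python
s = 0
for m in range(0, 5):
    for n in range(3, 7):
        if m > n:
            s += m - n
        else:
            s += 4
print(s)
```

77

m=0,n=3: not 0>3, s = 0+4 = 4
m=0,n=4: not 0>4, s = 4+4 = 8
m=0,n=5: not 0>5, s = 8+4 = 12
m=0,n=6: not 0>6, s = 12+4 = 16
m=1,n=3: not 1>3, s = 16+4 = 20
m=1,n=4: not 1>4, s = 20+4 = 24
m=1,n=5: not 1>5, s = 24+4 = 28
m=1,n=6: not 1>6, s = 28+4 = 32
m=2,n=3: not 2>3, s = 32+4 = 36
m=2,n=4: not 2>4, s = 36+4 = 40
m=2,n=5: not 2>5, s = 40+4 = 44
m=2,n=6: not 2>6, s = 44+4 = 48
m=3,n=3: not 3>3, s = 48+4 = 52
m=3,n=4: not 3>4, s = 52+4 = 56
m=3,n=5: not 3>5, s = 56+4 = 60
m=3,n=6: not 3>6, s = 60+4 = 64
m=4,n=3: 4>3, s = 64+1 = 65
m=4,n=4: not 4>4, s = 65+4 = 69
m=4,n=5: not 4>5, s = 69+4 = 73
m=4,n=6: not 4>6, s = 73+4 = 77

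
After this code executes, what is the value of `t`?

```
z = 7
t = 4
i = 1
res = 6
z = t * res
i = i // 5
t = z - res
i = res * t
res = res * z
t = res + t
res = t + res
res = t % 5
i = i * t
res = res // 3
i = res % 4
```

162

z = 4*6 = 24
i = 1//5 = 0
t = 24-6 = 18
i = 6*18 = 108
res = 6*24 = 144
t = 144+18 = 162
res = 162+144 = 306
res = 162%5 = 2
i = 108*162 = 17496
res = 2//3 = 0
i = 0%4 = 0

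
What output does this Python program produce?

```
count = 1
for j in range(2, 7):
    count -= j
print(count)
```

-19

j=2: count = 1-2 = -1
j=3: count = (-1)-3 = -4
j=4: count = (-4)-4 = -8
j=5: count = (-8)-5 = -13
j=6: count = (-13)-6 = -19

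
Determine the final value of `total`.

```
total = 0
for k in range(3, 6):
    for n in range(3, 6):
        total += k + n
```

72

k=3,n=3: total = 0+6 = 6
k=3,n=4: total = 6+7 = 13
k=3,n=5: total = 13+8 = 21
k=4,n=3: total = 21+7 = 28
k=4,n=4: total = 28+8 = 36
k=4,n=5: total = 36+9 = 45
k=5,n=3: total = 45+8 = 53
k=5,n=4: total = 53+9 = 62
k=5,n=5: total = 62+10 = 72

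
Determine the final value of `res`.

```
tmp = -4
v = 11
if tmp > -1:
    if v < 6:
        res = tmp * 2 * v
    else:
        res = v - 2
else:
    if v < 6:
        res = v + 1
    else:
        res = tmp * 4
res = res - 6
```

-22

tmp=-4, v=11
tmp > -1 is False; v < 6 is False
→ res = tmp * 4 = -16
res = (-16)-6 = -22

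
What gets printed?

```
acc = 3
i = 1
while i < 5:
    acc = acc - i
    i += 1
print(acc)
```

-7

i=1: acc = 3-1 = 2
i=2: acc = 2-2 = 0
i=3: acc = 0-3 = -3
i=4: acc = (-3)-4 = -7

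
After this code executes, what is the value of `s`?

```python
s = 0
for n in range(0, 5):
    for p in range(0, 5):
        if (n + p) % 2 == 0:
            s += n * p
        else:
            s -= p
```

n=0,p=0: even sum, s = 0+0 = 0
n=0,p=1: odd sum, s = 0-1 = -1
n=0,p=2: even sum, s = (-1)+0 = -1
n=0,p=3: odd sum, s = (-1)-3 = -4
n=0,p=4: even sum, s = (-4)+0 = -4
n=1,p=0: odd sum, s = (-4)-0 = -4
n=1,p=1: even sum, s = (-4)+1 = -3
n=1,p=2: odd sum, s = (-3)-2 = -5
n=1,p=3: even sum, s = (-5)+3 = -2
n=1,p=4: odd sum, s = (-2)-4 = -6
n=2,p=0: even sum, s = (-6)+0 = -6
n=2,p=1: odd sum, s = (-6)-1 = -7
n=2,p=2: even sum, s = (-7)+4 = -3
n=2,p=3: odd sum, s = (-3)-3 = -6
n=2,p=4: even sum, s = (-6)+8 = 2
n=3,p=0: odd sum, s = 2-0 = 2
n=3,p=1: even sum, s = 2+3 = 5
n=3,p=2: odd sum, s = 5-2 = 3
n=3,p=3: even sum, s = 3+9 = 12
n=3,p=4: odd sum, s = 12-4 = 8
n=4,p=0: even sum, s = 8+0 = 8
n=4,p=1: odd sum, s = 8-1 = 7
n=4,p=2: even sum, s = 7+8 = 15
n=4,p=3: odd sum, s = 15-3 = 12
n=4,p=4: even sum, s = 12+16 = 28

28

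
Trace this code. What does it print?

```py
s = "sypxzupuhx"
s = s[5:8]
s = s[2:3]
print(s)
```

slice [5:8] → 'upu'
slice [2:3] → 'u'

u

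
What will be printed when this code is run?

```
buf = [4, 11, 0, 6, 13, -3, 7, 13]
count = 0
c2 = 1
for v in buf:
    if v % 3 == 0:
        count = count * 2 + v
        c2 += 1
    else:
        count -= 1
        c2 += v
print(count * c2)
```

v=4: not %3==0, count = 0-1 = -1; c2=5
v=11: not %3==0, count = (-1)-1 = -2; c2=16
v=0: %3==0, count = (-2)*2+0 = -4; c2=17
v=6: %3==0, count = (-4)*2+6 = -2; c2=18
v=13: not %3==0, count = (-2)-1 = -3; c2=31
v=-3: %3==0, count = (-3)*2+(-3) = -9; c2=32
v=7: not %3==0, count = (-9)-1 = -10; c2=39
v=13: not %3==0, count = (-10)-1 = -11; c2=52
count*c2 = (-11)*52 = -572

-572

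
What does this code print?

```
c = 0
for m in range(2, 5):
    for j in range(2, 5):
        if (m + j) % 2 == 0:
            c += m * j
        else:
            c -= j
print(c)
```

33

m=2,j=2: even sum, c = 0+4 = 4
m=2,j=3: odd sum, c = 4-3 = 1
m=2,j=4: even sum, c = 1+8 = 9
m=3,j=2: odd sum, c = 9-2 = 7
m=3,j=3: even sum, c = 7+9 = 16
m=3,j=4: odd sum, c = 16-4 = 12
m=4,j=2: even sum, c = 12+8 = 20
m=4,j=3: odd sum, c = 20-3 = 17
m=4,j=4: even sum, c = 17+16 = 33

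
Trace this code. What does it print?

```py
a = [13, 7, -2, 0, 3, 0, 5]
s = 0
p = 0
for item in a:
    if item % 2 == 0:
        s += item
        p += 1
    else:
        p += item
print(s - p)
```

-33

item=13: not even; p=13
item=7: not even; p=20
item=-2: even, s = 0+(-2) = -2; p=21
item=0: even, s = (-2)+0 = -2; p=22
item=3: not even; p=25
item=0: even, s = (-2)+0 = -2; p=26
item=5: not even; p=31
s-p = (-2)-31 = -33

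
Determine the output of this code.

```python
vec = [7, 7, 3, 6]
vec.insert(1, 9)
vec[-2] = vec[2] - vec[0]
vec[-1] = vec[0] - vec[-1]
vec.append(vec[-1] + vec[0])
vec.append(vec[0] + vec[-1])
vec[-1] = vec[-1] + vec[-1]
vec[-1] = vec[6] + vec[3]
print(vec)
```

insert 9 at 1 → [7, 9, 7, 3, 6]
vec[-2] = vec[2]-vec[0] = 7-7 = 0 → [7, 9, 7, 0, 6]
vec[-1] = vec[0]-vec[-1] = 7-6 = 1 → [7, 9, 7, 0, 1]
append vec[-1]+vec[0] = 1+7 = 8 → [7, 9, 7, 0, 1, 8]
append vec[0]+vec[-1] = 7+8 = 15 → [7, 9, 7, 0, 1, 8, 15]
vec[-1] = vec[-1]+vec[-1] = 15+15 = 30 → [7, 9, 7, 0, 1, 8, 30]
vec[-1] = vec[6]+vec[3] = 30+0 = 30 → [7, 9, 7, 0, 1, 8, 30]

[7, 9, 7, 0, 1, 8, 30]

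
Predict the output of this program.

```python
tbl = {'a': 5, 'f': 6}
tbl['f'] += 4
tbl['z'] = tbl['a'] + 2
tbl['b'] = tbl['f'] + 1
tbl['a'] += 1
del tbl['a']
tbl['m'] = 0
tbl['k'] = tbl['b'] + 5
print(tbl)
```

{'f': 10, 'z': 7, 'b': 11, 'm': 0, 'k': 16}

tbl['f'] = 6+4 = 10 → {'a': 5, 'f': 10}
tbl['z'] = tbl['a']+2 = 7 → {'a': 5, 'f': 10, 'z': 7}
tbl['b'] = tbl['f']+1 = 11 → {'a': 5, 'f': 10, 'z': 7, 'b': 11}
tbl['a'] = 5+1 = 6 → {'a': 6, 'f': 10, 'z': 7, 'b': 11}
del 'a' → {'f': 10, 'z': 7, 'b': 11}
tbl['m'] = 0 → {'f': 10, 'z': 7, 'b': 11, 'm': 0}
tbl['k'] = tbl['b']+5 = 16 → {'f': 10, 'z': 7, 'b': 11, 'm': 0, 'k': 16}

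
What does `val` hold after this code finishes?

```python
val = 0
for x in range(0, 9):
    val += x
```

36

x=0: val = 0+0 = 0
x=1: val = 0+1 = 1
x=2: val = 1+2 = 3
x=3: val = 3+3 = 6
x=4: val = 6+4 = 10
x=5: val = 10+5 = 15
x=6: val = 15+6 = 21
x=7: val = 21+7 = 28
x=8: val = 28+8 = 36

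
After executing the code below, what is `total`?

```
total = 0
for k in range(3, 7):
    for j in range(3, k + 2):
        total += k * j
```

309

k=3,j=3: total = 0+9 = 9
k=3,j=4: total = 9+12 = 21
k=4,j=3: total = 21+12 = 33
k=4,j=4: total = 33+16 = 49
k=4,j=5: total = 49+20 = 69
k=5,j=3: total = 69+15 = 84
k=5,j=4: total = 84+20 = 104
k=5,j=5: total = 104+25 = 129
k=5,j=6: total = 129+30 = 159
k=6,j=3: total = 159+18 = 177
k=6,j=4: total = 177+24 = 201
k=6,j=5: total = 201+30 = 231
k=6,j=6: total = 231+36 = 267
k=6,j=7: total = 267+42 = 309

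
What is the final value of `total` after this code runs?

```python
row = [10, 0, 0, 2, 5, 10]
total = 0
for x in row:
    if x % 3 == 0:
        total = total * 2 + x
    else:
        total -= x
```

x=10: not %3==0, total = 0-10 = -10
x=0: %3==0, total = (-10)*2+0 = -20
x=0: %3==0, total = (-20)*2+0 = -40
x=2: not %3==0, total = (-40)-2 = -42
x=5: not %3==0, total = (-42)-5 = -47
x=10: not %3==0, total = (-47)-10 = -57

-57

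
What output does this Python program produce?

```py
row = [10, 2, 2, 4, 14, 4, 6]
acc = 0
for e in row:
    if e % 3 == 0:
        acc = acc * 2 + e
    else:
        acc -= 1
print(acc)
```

e=10: not %3==0, acc = 0-1 = -1
e=2: not %3==0, acc = (-1)-1 = -2
e=2: not %3==0, acc = (-2)-1 = -3
e=4: not %3==0, acc = (-3)-1 = -4
e=14: not %3==0, acc = (-4)-1 = -5
e=4: not %3==0, acc = (-5)-1 = -6
e=6: %3==0, acc = (-6)*2+6 = -6

-6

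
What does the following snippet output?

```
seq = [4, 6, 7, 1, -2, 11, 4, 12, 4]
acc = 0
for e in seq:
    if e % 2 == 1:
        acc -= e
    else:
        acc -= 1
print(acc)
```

e=4: not odd, acc = 0-1 = -1
e=6: not odd, acc = (-1)-1 = -2
e=7: odd, acc = (-2)-7 = -9
e=1: odd, acc = (-9)-1 = -10
e=-2: not odd, acc = (-10)-1 = -11
e=11: odd, acc = (-11)-11 = -22
e=4: not odd, acc = (-22)-1 = -23
e=12: not odd, acc = (-23)-1 = -24
e=4: not odd, acc = (-24)-1 = -25

-25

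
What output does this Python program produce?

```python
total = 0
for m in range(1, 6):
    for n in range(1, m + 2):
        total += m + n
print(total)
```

m=1,n=1: total = 0+2 = 2
m=1,n=2: total = 2+3 = 5
m=2,n=1: total = 5+3 = 8
m=2,n=2: total = 8+4 = 12
m=2,n=3: total = 12+5 = 17
m=3,n=1: total = 17+4 = 21
m=3,n=2: total = 21+5 = 26
m=3,n=3: total = 26+6 = 32
m=3,n=4: total = 32+7 = 39
m=4,n=1: total = 39+5 = 44
m=4,n=2: total = 44+6 = 50
m=4,n=3: total = 50+7 = 57
m=4,n=4: total = 57+8 = 65
m=4,n=5: total = 65+9 = 74
m=5,n=1: total = 74+6 = 80
m=5,n=2: total = 80+7 = 87
m=5,n=3: total = 87+8 = 95
m=5,n=4: total = 95+9 = 104
m=5,n=5: total = 104+10 = 114
m=5,n=6: total = 114+11 = 125

125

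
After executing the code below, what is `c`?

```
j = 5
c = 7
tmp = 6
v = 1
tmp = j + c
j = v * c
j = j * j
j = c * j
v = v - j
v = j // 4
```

7

tmp = 5+7 = 12
j = 1*7 = 7
j = 7*7 = 49
j = 7*49 = 343
v = 1-343 = -342
v = 343//4 = 85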